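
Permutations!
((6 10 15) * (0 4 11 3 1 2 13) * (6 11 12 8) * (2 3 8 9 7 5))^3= ((0 4 12 9 7 5 2 13)(1 3)(6 10 15 11 8))^3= (0 9 2 4 7 13 12 5)(1 3)(6 11 10 8 15)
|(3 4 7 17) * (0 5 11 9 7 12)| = |(0 5 11 9 7 17 3 4 12)| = 9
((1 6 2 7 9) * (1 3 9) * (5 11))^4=(11)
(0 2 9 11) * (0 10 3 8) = (0 2 9 11 10 3 8) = [2, 1, 9, 8, 4, 5, 6, 7, 0, 11, 3, 10]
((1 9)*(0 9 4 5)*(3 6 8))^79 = (0 5 4 1 9)(3 6 8)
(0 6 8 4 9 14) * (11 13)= [6, 1, 2, 3, 9, 5, 8, 7, 4, 14, 10, 13, 12, 11, 0]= (0 6 8 4 9 14)(11 13)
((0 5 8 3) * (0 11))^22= (0 8 11 5 3)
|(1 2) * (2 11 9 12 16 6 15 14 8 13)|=|(1 11 9 12 16 6 15 14 8 13 2)|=11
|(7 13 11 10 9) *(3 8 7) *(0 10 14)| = 9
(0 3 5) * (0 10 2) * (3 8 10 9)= (0 8 10 2)(3 5 9)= [8, 1, 0, 5, 4, 9, 6, 7, 10, 3, 2]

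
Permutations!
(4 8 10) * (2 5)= (2 5)(4 8 10)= [0, 1, 5, 3, 8, 2, 6, 7, 10, 9, 4]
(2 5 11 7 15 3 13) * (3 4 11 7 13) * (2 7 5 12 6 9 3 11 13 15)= (2 12 6 9 3 11 15 4 13 7)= [0, 1, 12, 11, 13, 5, 9, 2, 8, 3, 10, 15, 6, 7, 14, 4]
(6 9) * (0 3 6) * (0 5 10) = [3, 1, 2, 6, 4, 10, 9, 7, 8, 5, 0] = (0 3 6 9 5 10)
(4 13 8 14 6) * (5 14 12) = (4 13 8 12 5 14 6) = [0, 1, 2, 3, 13, 14, 4, 7, 12, 9, 10, 11, 5, 8, 6]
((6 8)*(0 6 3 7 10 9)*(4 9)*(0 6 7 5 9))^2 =(0 10)(3 9 8 5 6)(4 7)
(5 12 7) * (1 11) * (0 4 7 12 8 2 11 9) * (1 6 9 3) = [4, 3, 11, 1, 7, 8, 9, 5, 2, 0, 10, 6, 12] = (12)(0 4 7 5 8 2 11 6 9)(1 3)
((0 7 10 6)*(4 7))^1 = ((0 4 7 10 6))^1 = (0 4 7 10 6)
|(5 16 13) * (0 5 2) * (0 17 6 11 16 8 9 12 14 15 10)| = 24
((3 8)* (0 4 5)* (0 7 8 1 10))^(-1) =(0 10 1 3 8 7 5 4)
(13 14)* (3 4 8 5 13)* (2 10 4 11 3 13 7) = (2 10 4 8 5 7)(3 11)(13 14) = [0, 1, 10, 11, 8, 7, 6, 2, 5, 9, 4, 3, 12, 14, 13]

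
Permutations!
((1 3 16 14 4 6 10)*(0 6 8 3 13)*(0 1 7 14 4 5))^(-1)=(0 5 14 7 10 6)(1 13)(3 8 4 16)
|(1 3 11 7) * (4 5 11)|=|(1 3 4 5 11 7)|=6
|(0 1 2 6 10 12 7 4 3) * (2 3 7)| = 12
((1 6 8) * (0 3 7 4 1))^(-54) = (0 7 1 8 3 4 6)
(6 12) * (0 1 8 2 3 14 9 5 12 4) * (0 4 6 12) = (0 1 8 2 3 14 9 5) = [1, 8, 3, 14, 4, 0, 6, 7, 2, 5, 10, 11, 12, 13, 9]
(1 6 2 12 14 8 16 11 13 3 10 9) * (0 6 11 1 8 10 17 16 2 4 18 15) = (0 6 4 18 15)(1 11 13 3 17 16)(2 12 14 10 9 8) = [6, 11, 12, 17, 18, 5, 4, 7, 2, 8, 9, 13, 14, 3, 10, 0, 1, 16, 15]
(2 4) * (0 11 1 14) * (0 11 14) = (0 14 11 1)(2 4) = [14, 0, 4, 3, 2, 5, 6, 7, 8, 9, 10, 1, 12, 13, 11]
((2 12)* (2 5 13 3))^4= ((2 12 5 13 3))^4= (2 3 13 5 12)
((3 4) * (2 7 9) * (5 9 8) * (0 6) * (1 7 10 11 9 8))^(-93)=((0 6)(1 7)(2 10 11 9)(3 4)(5 8))^(-93)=(0 6)(1 7)(2 9 11 10)(3 4)(5 8)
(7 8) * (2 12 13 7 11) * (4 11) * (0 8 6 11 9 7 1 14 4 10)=(0 8 10)(1 14 4 9 7 6 11 2 12 13)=[8, 14, 12, 3, 9, 5, 11, 6, 10, 7, 0, 2, 13, 1, 4]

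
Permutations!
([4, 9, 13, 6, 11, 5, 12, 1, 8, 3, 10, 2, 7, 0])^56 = [4, 3, 13, 12, 11, 5, 7, 9, 8, 6, 10, 2, 1, 0]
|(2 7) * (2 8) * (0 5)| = |(0 5)(2 7 8)| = 6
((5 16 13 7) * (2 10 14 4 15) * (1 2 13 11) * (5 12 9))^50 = ((1 2 10 14 4 15 13 7 12 9 5 16 11))^50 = (1 16 9 7 15 14 2 11 5 12 13 4 10)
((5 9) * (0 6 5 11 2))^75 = (0 9)(2 5)(6 11) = ((0 6 5 9 11 2))^75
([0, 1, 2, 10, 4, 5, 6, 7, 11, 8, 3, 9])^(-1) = [0, 1, 2, 10, 4, 5, 6, 7, 9, 11, 3, 8]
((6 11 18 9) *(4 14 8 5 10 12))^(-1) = (4 12 10 5 8 14)(6 9 18 11)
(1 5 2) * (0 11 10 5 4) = [11, 4, 1, 3, 0, 2, 6, 7, 8, 9, 5, 10] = (0 11 10 5 2 1 4)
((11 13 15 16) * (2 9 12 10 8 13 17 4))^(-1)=((2 9 12 10 8 13 15 16 11 17 4))^(-1)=(2 4 17 11 16 15 13 8 10 12 9)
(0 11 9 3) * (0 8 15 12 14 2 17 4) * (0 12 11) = (2 17 4 12 14)(3 8 15 11 9) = [0, 1, 17, 8, 12, 5, 6, 7, 15, 3, 10, 9, 14, 13, 2, 11, 16, 4]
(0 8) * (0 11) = (0 8 11) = [8, 1, 2, 3, 4, 5, 6, 7, 11, 9, 10, 0]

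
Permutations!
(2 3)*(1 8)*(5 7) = (1 8)(2 3)(5 7) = [0, 8, 3, 2, 4, 7, 6, 5, 1]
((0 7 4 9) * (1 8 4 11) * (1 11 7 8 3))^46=(11)(0 4)(8 9)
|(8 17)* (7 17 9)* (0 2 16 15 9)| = |(0 2 16 15 9 7 17 8)| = 8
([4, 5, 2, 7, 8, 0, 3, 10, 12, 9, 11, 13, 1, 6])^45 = (0 12)(1 4)(3 11)(5 8)(6 10)(7 13)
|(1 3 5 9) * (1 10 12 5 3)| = |(5 9 10 12)| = 4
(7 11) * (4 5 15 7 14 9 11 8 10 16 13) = (4 5 15 7 8 10 16 13)(9 11 14) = [0, 1, 2, 3, 5, 15, 6, 8, 10, 11, 16, 14, 12, 4, 9, 7, 13]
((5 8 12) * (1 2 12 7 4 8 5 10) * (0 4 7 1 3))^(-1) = (0 3 10 12 2 1 8 4)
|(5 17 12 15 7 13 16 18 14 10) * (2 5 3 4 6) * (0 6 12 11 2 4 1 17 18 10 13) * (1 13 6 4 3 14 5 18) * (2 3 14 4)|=|(0 2 18 5 1 17 11 3 13 16 10 4 12 15 7)(6 14)|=30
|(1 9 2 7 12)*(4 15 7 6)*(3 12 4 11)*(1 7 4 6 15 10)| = 30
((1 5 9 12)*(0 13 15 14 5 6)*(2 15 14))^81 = (0 13 14 5 9 12 1 6)(2 15)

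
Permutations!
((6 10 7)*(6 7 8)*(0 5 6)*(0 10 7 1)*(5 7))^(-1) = ((0 7 1)(5 6)(8 10))^(-1) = (0 1 7)(5 6)(8 10)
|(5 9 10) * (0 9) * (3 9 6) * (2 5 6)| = |(0 2 5)(3 9 10 6)| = 12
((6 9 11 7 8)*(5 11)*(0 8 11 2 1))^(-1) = ((0 8 6 9 5 2 1)(7 11))^(-1) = (0 1 2 5 9 6 8)(7 11)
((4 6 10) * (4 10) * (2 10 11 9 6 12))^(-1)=((2 10 11 9 6 4 12))^(-1)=(2 12 4 6 9 11 10)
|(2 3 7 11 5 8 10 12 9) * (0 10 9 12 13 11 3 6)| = 18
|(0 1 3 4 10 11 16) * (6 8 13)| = |(0 1 3 4 10 11 16)(6 8 13)| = 21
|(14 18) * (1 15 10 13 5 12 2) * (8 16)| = |(1 15 10 13 5 12 2)(8 16)(14 18)| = 14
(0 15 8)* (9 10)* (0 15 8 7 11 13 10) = (0 8 15 7 11 13 10 9) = [8, 1, 2, 3, 4, 5, 6, 11, 15, 0, 9, 13, 12, 10, 14, 7]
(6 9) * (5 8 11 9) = (5 8 11 9 6) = [0, 1, 2, 3, 4, 8, 5, 7, 11, 6, 10, 9]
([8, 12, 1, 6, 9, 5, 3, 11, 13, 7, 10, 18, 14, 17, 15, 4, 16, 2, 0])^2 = [13, 14, 12, 3, 7, 5, 6, 18, 17, 11, 10, 0, 15, 2, 4, 9, 16, 1, 8]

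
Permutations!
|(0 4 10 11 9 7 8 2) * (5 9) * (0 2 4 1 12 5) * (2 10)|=|(0 1 12 5 9 7 8 4 2 10 11)|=11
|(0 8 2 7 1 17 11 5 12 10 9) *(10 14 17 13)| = 40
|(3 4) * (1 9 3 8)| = 5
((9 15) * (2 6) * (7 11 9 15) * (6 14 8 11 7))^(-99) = ((15)(2 14 8 11 9 6))^(-99) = (15)(2 11)(6 8)(9 14)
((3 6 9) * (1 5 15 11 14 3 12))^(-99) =((1 5 15 11 14 3 6 9 12))^(-99) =(15)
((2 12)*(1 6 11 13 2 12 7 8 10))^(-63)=(1 6 11 13 2 7 8 10)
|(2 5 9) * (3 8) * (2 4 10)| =|(2 5 9 4 10)(3 8)| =10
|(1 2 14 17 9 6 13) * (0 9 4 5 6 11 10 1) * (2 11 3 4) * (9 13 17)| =|(0 13)(1 11 10)(2 14 9 3 4 5 6 17)| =24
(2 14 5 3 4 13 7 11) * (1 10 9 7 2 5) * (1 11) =[0, 10, 14, 4, 13, 3, 6, 1, 8, 7, 9, 5, 12, 2, 11] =(1 10 9 7)(2 14 11 5 3 4 13)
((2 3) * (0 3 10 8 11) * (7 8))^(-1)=(0 11 8 7 10 2 3)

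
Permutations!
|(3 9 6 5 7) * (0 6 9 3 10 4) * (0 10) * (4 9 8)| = 4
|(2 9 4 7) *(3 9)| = |(2 3 9 4 7)| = 5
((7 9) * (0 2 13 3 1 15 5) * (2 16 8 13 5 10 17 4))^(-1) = ((0 16 8 13 3 1 15 10 17 4 2 5)(7 9))^(-1) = (0 5 2 4 17 10 15 1 3 13 8 16)(7 9)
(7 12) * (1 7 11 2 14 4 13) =(1 7 12 11 2 14 4 13) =[0, 7, 14, 3, 13, 5, 6, 12, 8, 9, 10, 2, 11, 1, 4]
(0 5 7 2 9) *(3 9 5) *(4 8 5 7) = [3, 1, 7, 9, 8, 4, 6, 2, 5, 0] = (0 3 9)(2 7)(4 8 5)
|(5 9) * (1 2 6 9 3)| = |(1 2 6 9 5 3)| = 6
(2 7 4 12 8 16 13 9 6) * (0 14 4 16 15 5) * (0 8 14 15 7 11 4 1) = [15, 0, 11, 3, 12, 8, 2, 16, 7, 6, 10, 4, 14, 9, 1, 5, 13] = (0 15 5 8 7 16 13 9 6 2 11 4 12 14 1)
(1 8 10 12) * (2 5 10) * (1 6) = (1 8 2 5 10 12 6) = [0, 8, 5, 3, 4, 10, 1, 7, 2, 9, 12, 11, 6]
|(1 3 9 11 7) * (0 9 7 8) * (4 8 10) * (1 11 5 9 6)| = 18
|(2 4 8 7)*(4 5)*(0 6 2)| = 7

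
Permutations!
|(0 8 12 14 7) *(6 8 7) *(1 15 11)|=|(0 7)(1 15 11)(6 8 12 14)|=12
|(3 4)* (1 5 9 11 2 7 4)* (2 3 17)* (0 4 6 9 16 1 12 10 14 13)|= |(0 4 17 2 7 6 9 11 3 12 10 14 13)(1 5 16)|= 39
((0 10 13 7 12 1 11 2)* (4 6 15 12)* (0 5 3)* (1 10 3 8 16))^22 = ((0 3)(1 11 2 5 8 16)(4 6 15 12 10 13 7))^22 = (1 8 2)(4 6 15 12 10 13 7)(5 11 16)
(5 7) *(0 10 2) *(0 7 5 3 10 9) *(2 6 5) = [9, 1, 7, 10, 4, 2, 5, 3, 8, 0, 6] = (0 9)(2 7 3 10 6 5)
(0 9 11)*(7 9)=(0 7 9 11)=[7, 1, 2, 3, 4, 5, 6, 9, 8, 11, 10, 0]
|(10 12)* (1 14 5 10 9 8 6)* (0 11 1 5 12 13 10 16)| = |(0 11 1 14 12 9 8 6 5 16)(10 13)| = 10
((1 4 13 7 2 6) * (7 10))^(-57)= ((1 4 13 10 7 2 6))^(-57)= (1 6 2 7 10 13 4)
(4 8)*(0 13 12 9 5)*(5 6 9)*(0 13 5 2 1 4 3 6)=(0 5 13 12 2 1 4 8 3 6 9)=[5, 4, 1, 6, 8, 13, 9, 7, 3, 0, 10, 11, 2, 12]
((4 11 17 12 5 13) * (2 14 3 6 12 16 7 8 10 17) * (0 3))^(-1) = ((0 3 6 12 5 13 4 11 2 14)(7 8 10 17 16))^(-1) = (0 14 2 11 4 13 5 12 6 3)(7 16 17 10 8)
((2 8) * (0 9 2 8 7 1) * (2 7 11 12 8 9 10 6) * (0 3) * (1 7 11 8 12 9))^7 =((12)(0 10 6 2 8 1 3)(9 11))^7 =(12)(9 11)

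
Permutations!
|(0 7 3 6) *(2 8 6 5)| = |(0 7 3 5 2 8 6)| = 7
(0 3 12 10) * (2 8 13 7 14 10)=(0 3 12 2 8 13 7 14 10)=[3, 1, 8, 12, 4, 5, 6, 14, 13, 9, 0, 11, 2, 7, 10]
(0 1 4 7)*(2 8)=[1, 4, 8, 3, 7, 5, 6, 0, 2]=(0 1 4 7)(2 8)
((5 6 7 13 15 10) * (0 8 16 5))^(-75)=((0 8 16 5 6 7 13 15 10))^(-75)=(0 13 5)(6 8 15)(7 16 10)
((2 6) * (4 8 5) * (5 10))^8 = ((2 6)(4 8 10 5))^8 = (10)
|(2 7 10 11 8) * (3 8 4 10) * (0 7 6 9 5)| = |(0 7 3 8 2 6 9 5)(4 10 11)| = 24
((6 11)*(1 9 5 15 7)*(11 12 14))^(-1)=((1 9 5 15 7)(6 12 14 11))^(-1)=(1 7 15 5 9)(6 11 14 12)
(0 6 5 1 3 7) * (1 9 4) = (0 6 5 9 4 1 3 7) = [6, 3, 2, 7, 1, 9, 5, 0, 8, 4]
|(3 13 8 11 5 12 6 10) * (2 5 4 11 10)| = 4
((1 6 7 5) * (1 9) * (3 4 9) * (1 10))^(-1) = (1 10 9 4 3 5 7 6)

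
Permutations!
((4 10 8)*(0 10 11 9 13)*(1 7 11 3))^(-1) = ((0 10 8 4 3 1 7 11 9 13))^(-1) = (0 13 9 11 7 1 3 4 8 10)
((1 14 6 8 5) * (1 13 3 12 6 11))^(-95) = (1 14 11)(3 12 6 8 5 13)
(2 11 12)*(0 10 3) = (0 10 3)(2 11 12) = [10, 1, 11, 0, 4, 5, 6, 7, 8, 9, 3, 12, 2]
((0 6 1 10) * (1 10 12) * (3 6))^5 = (0 3 6 10)(1 12)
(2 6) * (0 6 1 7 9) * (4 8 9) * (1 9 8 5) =(0 6 2 9)(1 7 4 5) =[6, 7, 9, 3, 5, 1, 2, 4, 8, 0]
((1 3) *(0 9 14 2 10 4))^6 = (14) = ((0 9 14 2 10 4)(1 3))^6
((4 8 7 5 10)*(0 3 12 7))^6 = (0 4 5 12)(3 8 10 7)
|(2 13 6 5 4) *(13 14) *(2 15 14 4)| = |(2 4 15 14 13 6 5)| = 7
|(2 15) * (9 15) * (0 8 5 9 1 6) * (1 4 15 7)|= |(0 8 5 9 7 1 6)(2 4 15)|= 21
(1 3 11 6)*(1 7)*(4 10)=(1 3 11 6 7)(4 10)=[0, 3, 2, 11, 10, 5, 7, 1, 8, 9, 4, 6]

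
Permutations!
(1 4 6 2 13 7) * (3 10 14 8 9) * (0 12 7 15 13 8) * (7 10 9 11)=(0 12 10 14)(1 4 6 2 8 11 7)(3 9)(13 15)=[12, 4, 8, 9, 6, 5, 2, 1, 11, 3, 14, 7, 10, 15, 0, 13]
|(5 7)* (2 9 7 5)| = |(2 9 7)| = 3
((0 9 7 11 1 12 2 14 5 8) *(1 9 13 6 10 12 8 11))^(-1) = (0 8 1 7 9 11 5 14 2 12 10 6 13)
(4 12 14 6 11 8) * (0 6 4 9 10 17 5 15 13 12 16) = (0 6 11 8 9 10 17 5 15 13 12 14 4 16) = [6, 1, 2, 3, 16, 15, 11, 7, 9, 10, 17, 8, 14, 12, 4, 13, 0, 5]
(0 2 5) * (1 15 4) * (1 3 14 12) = (0 2 5)(1 15 4 3 14 12) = [2, 15, 5, 14, 3, 0, 6, 7, 8, 9, 10, 11, 1, 13, 12, 4]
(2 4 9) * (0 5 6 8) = [5, 1, 4, 3, 9, 6, 8, 7, 0, 2] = (0 5 6 8)(2 4 9)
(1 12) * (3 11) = [0, 12, 2, 11, 4, 5, 6, 7, 8, 9, 10, 3, 1] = (1 12)(3 11)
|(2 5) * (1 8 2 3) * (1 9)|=|(1 8 2 5 3 9)|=6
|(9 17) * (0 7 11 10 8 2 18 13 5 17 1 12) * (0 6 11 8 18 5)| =14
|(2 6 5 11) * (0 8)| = |(0 8)(2 6 5 11)| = 4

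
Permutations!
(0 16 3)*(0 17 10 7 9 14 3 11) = (0 16 11)(3 17 10 7 9 14) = [16, 1, 2, 17, 4, 5, 6, 9, 8, 14, 7, 0, 12, 13, 3, 15, 11, 10]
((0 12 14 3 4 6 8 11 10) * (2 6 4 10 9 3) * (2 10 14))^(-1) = ((0 12 2 6 8 11 9 3 14 10))^(-1) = (0 10 14 3 9 11 8 6 2 12)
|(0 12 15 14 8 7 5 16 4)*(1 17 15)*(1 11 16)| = |(0 12 11 16 4)(1 17 15 14 8 7 5)| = 35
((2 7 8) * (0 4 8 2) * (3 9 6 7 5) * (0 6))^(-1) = ((0 4 8 6 7 2 5 3 9))^(-1) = (0 9 3 5 2 7 6 8 4)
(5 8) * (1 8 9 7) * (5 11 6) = (1 8 11 6 5 9 7) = [0, 8, 2, 3, 4, 9, 5, 1, 11, 7, 10, 6]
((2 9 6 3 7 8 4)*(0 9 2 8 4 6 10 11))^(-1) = (0 11 10 9)(3 6 8 4 7)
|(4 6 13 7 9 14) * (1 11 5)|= |(1 11 5)(4 6 13 7 9 14)|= 6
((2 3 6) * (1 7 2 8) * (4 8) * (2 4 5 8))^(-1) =((1 7 4 2 3 6 5 8))^(-1) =(1 8 5 6 3 2 4 7)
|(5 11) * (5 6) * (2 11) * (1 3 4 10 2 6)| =|(1 3 4 10 2 11)(5 6)| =6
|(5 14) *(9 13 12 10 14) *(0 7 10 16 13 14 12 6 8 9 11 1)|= 13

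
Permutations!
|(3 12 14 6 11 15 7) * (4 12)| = 8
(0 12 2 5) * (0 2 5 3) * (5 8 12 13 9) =(0 13 9 5 2 3)(8 12) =[13, 1, 3, 0, 4, 2, 6, 7, 12, 5, 10, 11, 8, 9]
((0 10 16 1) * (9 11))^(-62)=((0 10 16 1)(9 11))^(-62)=(0 16)(1 10)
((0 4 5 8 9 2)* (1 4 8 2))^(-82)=(0 9 4 2 8 1 5)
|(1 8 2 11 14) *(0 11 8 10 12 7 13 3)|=|(0 11 14 1 10 12 7 13 3)(2 8)|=18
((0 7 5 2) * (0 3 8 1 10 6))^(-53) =(0 7 5 2 3 8 1 10 6)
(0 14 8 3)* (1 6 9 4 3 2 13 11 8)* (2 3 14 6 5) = (0 6 9 4 14 1 5 2 13 11 8 3) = [6, 5, 13, 0, 14, 2, 9, 7, 3, 4, 10, 8, 12, 11, 1]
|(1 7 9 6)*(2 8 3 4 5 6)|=|(1 7 9 2 8 3 4 5 6)|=9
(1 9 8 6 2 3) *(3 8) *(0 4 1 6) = (0 4 1 9 3 6 2 8) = [4, 9, 8, 6, 1, 5, 2, 7, 0, 3]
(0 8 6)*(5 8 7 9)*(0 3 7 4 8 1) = [4, 0, 2, 7, 8, 1, 3, 9, 6, 5] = (0 4 8 6 3 7 9 5 1)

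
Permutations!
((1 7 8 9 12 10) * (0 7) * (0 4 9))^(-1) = (0 8 7)(1 10 12 9 4)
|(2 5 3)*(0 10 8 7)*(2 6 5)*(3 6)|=4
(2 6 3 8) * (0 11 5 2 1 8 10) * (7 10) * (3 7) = (0 11 5 2 6 7 10)(1 8) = [11, 8, 6, 3, 4, 2, 7, 10, 1, 9, 0, 5]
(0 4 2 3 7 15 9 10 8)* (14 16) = (0 4 2 3 7 15 9 10 8)(14 16) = [4, 1, 3, 7, 2, 5, 6, 15, 0, 10, 8, 11, 12, 13, 16, 9, 14]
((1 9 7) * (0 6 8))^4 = (0 6 8)(1 9 7)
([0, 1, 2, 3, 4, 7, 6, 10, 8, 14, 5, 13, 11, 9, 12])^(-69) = [0, 1, 2, 3, 4, 5, 6, 7, 8, 14, 10, 13, 11, 9, 12]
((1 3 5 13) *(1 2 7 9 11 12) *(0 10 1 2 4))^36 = ((0 10 1 3 5 13 4)(2 7 9 11 12))^36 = (0 10 1 3 5 13 4)(2 7 9 11 12)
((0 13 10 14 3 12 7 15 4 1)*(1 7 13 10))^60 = (15)(0 12 10 13 14 1 3) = ((0 10 14 3 12 13 1)(4 7 15))^60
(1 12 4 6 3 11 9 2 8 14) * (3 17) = (1 12 4 6 17 3 11 9 2 8 14) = [0, 12, 8, 11, 6, 5, 17, 7, 14, 2, 10, 9, 4, 13, 1, 15, 16, 3]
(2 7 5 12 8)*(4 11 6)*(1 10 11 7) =(1 10 11 6 4 7 5 12 8 2) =[0, 10, 1, 3, 7, 12, 4, 5, 2, 9, 11, 6, 8]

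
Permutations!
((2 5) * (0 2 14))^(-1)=((0 2 5 14))^(-1)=(0 14 5 2)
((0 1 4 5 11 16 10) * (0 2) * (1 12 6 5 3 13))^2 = (0 6 11 10)(1 3)(2 12 5 16)(4 13)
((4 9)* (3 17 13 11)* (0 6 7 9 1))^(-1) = ((0 6 7 9 4 1)(3 17 13 11))^(-1) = (0 1 4 9 7 6)(3 11 13 17)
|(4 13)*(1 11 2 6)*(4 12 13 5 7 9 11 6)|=6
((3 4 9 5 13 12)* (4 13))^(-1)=((3 13 12)(4 9 5))^(-1)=(3 12 13)(4 5 9)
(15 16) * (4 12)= (4 12)(15 16)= [0, 1, 2, 3, 12, 5, 6, 7, 8, 9, 10, 11, 4, 13, 14, 16, 15]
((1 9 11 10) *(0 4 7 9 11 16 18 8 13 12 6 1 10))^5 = (0 18 1 9 12 4 8 11 16 6 7 13)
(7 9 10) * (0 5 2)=(0 5 2)(7 9 10)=[5, 1, 0, 3, 4, 2, 6, 9, 8, 10, 7]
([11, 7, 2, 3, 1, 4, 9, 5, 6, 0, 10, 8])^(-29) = [11, 4, 2, 3, 5, 7, 9, 1, 6, 0, 10, 8]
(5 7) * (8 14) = [0, 1, 2, 3, 4, 7, 6, 5, 14, 9, 10, 11, 12, 13, 8] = (5 7)(8 14)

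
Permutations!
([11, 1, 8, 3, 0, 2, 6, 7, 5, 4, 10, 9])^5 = (0 11 9 4)(2 5 8)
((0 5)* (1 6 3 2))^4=(6)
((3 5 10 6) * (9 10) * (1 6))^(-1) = ((1 6 3 5 9 10))^(-1) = (1 10 9 5 3 6)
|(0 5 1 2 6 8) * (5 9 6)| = 12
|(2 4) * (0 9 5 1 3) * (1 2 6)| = |(0 9 5 2 4 6 1 3)| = 8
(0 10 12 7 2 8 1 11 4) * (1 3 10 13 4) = (0 13 4)(1 11)(2 8 3 10 12 7) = [13, 11, 8, 10, 0, 5, 6, 2, 3, 9, 12, 1, 7, 4]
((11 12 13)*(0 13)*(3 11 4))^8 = (0 4 11)(3 12 13)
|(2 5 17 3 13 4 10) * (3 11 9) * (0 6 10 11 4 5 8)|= 35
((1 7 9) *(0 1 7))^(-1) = ((0 1)(7 9))^(-1) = (0 1)(7 9)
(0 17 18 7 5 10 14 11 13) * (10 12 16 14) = [17, 1, 2, 3, 4, 12, 6, 5, 8, 9, 10, 13, 16, 0, 11, 15, 14, 18, 7] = (0 17 18 7 5 12 16 14 11 13)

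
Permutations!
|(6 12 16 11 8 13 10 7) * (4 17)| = |(4 17)(6 12 16 11 8 13 10 7)| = 8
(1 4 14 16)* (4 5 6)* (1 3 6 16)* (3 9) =(1 5 16 9 3 6 4 14) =[0, 5, 2, 6, 14, 16, 4, 7, 8, 3, 10, 11, 12, 13, 1, 15, 9]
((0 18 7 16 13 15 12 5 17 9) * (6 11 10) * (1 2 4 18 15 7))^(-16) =((0 15 12 5 17 9)(1 2 4 18)(6 11 10)(7 16 13))^(-16) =(18)(0 12 17)(5 9 15)(6 10 11)(7 13 16)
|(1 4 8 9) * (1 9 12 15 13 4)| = 5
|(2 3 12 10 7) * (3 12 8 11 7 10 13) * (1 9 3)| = |(1 9 3 8 11 7 2 12 13)| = 9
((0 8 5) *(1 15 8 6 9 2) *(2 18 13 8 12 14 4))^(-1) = (0 5 8 13 18 9 6)(1 2 4 14 12 15)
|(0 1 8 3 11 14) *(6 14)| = |(0 1 8 3 11 6 14)| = 7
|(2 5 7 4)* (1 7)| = |(1 7 4 2 5)| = 5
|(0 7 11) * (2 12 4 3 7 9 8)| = 9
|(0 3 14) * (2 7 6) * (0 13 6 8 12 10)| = |(0 3 14 13 6 2 7 8 12 10)| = 10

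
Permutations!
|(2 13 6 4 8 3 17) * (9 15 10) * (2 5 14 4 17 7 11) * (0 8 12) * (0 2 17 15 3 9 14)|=|(0 8 9 3 7 11 17 5)(2 13 6 15 10 14 4 12)|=8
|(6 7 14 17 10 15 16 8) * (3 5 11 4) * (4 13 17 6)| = 30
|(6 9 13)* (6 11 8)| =5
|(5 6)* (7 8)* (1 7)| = 6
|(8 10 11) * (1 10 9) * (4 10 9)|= |(1 9)(4 10 11 8)|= 4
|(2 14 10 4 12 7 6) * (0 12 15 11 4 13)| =24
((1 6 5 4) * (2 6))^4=(1 4 5 6 2)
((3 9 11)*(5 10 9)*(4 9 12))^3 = (3 12 11 10 9 5 4)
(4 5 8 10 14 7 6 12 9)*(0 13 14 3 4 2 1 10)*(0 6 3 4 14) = (0 13)(1 10 4 5 8 6 12 9 2)(3 14 7) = [13, 10, 1, 14, 5, 8, 12, 3, 6, 2, 4, 11, 9, 0, 7]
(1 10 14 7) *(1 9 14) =(1 10)(7 9 14) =[0, 10, 2, 3, 4, 5, 6, 9, 8, 14, 1, 11, 12, 13, 7]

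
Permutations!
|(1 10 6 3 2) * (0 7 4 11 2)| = 9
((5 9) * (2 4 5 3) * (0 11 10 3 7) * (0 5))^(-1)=(0 4 2 3 10 11)(5 7 9)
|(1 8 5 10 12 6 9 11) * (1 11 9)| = 6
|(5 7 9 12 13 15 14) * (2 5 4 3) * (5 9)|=8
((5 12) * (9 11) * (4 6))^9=((4 6)(5 12)(9 11))^9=(4 6)(5 12)(9 11)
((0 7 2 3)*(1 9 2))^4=((0 7 1 9 2 3))^4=(0 2 1)(3 9 7)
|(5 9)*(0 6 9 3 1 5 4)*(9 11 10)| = 6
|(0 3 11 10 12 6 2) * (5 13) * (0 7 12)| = |(0 3 11 10)(2 7 12 6)(5 13)| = 4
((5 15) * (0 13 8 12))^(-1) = ((0 13 8 12)(5 15))^(-1) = (0 12 8 13)(5 15)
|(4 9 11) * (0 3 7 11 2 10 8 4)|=20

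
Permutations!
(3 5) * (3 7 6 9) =(3 5 7 6 9) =[0, 1, 2, 5, 4, 7, 9, 6, 8, 3]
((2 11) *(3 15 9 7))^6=(3 9)(7 15)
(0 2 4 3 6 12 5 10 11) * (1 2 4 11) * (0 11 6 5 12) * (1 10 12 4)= (0 1 2 6)(3 5 12 4)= [1, 2, 6, 5, 3, 12, 0, 7, 8, 9, 10, 11, 4]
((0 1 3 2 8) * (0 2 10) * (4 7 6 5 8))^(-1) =(0 10 3 1)(2 8 5 6 7 4)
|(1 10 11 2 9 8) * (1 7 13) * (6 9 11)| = |(1 10 6 9 8 7 13)(2 11)| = 14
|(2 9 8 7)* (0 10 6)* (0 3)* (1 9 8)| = 12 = |(0 10 6 3)(1 9)(2 8 7)|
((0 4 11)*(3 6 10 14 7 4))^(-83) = (0 7 6 11 14 3 4 10)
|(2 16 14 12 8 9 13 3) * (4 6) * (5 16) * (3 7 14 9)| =|(2 5 16 9 13 7 14 12 8 3)(4 6)| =10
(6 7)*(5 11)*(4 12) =(4 12)(5 11)(6 7) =[0, 1, 2, 3, 12, 11, 7, 6, 8, 9, 10, 5, 4]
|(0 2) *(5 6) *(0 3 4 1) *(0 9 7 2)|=|(1 9 7 2 3 4)(5 6)|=6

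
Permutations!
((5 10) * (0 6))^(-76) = (10)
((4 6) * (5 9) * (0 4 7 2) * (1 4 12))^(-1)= (0 2 7 6 4 1 12)(5 9)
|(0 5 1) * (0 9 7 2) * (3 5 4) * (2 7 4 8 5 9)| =|(0 8 5 1 2)(3 9 4)| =15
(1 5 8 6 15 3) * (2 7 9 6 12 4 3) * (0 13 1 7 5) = (0 13 1)(2 5 8 12 4 3 7 9 6 15) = [13, 0, 5, 7, 3, 8, 15, 9, 12, 6, 10, 11, 4, 1, 14, 2]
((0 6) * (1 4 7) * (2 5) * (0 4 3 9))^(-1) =(0 9 3 1 7 4 6)(2 5)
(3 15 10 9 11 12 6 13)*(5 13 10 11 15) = (3 5 13)(6 10 9 15 11 12) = [0, 1, 2, 5, 4, 13, 10, 7, 8, 15, 9, 12, 6, 3, 14, 11]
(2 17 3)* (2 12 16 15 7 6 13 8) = (2 17 3 12 16 15 7 6 13 8) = [0, 1, 17, 12, 4, 5, 13, 6, 2, 9, 10, 11, 16, 8, 14, 7, 15, 3]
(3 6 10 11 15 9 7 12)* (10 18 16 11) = (3 6 18 16 11 15 9 7 12) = [0, 1, 2, 6, 4, 5, 18, 12, 8, 7, 10, 15, 3, 13, 14, 9, 11, 17, 16]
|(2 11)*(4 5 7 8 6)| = 10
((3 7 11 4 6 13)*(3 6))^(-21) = ((3 7 11 4)(6 13))^(-21) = (3 4 11 7)(6 13)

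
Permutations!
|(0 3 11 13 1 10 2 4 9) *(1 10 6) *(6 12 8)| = |(0 3 11 13 10 2 4 9)(1 12 8 6)| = 8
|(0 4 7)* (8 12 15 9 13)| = |(0 4 7)(8 12 15 9 13)| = 15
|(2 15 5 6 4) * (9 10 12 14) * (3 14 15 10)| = 21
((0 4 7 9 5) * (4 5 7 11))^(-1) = (0 5)(4 11)(7 9)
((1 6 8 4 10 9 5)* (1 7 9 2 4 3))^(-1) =(1 3 8 6)(2 10 4)(5 9 7)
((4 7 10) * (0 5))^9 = ((0 5)(4 7 10))^9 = (10)(0 5)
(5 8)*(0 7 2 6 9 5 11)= (0 7 2 6 9 5 8 11)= [7, 1, 6, 3, 4, 8, 9, 2, 11, 5, 10, 0]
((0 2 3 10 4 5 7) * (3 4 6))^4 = (0 7 5 4 2)(3 10 6)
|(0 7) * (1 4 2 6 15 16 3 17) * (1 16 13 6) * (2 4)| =6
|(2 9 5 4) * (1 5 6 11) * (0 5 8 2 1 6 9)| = 6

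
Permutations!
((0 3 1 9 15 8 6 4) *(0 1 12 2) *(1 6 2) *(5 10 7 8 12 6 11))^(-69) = (0 3 6 4 11 5 10 7 8 2)(1 12 15 9) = ((0 3 6 4 11 5 10 7 8 2)(1 9 15 12))^(-69)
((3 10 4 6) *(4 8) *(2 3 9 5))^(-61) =(2 8 9 3 4 5 10 6)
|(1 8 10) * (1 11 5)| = 5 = |(1 8 10 11 5)|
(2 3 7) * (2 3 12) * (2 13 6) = (2 12 13 6)(3 7) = [0, 1, 12, 7, 4, 5, 2, 3, 8, 9, 10, 11, 13, 6]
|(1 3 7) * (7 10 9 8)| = |(1 3 10 9 8 7)| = 6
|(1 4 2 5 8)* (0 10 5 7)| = 8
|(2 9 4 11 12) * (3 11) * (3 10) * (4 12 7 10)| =|(2 9 12)(3 11 7 10)| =12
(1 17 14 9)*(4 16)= (1 17 14 9)(4 16)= [0, 17, 2, 3, 16, 5, 6, 7, 8, 1, 10, 11, 12, 13, 9, 15, 4, 14]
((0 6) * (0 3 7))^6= (0 3)(6 7)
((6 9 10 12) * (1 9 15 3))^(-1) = ((1 9 10 12 6 15 3))^(-1) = (1 3 15 6 12 10 9)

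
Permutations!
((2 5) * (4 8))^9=(2 5)(4 8)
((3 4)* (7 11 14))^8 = (7 14 11)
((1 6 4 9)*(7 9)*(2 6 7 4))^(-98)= (1 7 9)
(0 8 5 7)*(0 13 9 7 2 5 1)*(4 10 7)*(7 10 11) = (0 8 1)(2 5)(4 11 7 13 9) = [8, 0, 5, 3, 11, 2, 6, 13, 1, 4, 10, 7, 12, 9]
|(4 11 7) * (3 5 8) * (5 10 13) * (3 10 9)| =|(3 9)(4 11 7)(5 8 10 13)| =12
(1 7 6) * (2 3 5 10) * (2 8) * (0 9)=(0 9)(1 7 6)(2 3 5 10 8)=[9, 7, 3, 5, 4, 10, 1, 6, 2, 0, 8]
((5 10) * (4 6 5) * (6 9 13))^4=((4 9 13 6 5 10))^4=(4 5 13)(6 9 10)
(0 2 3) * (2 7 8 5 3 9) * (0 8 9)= (0 7 9 2)(3 8 5)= [7, 1, 0, 8, 4, 3, 6, 9, 5, 2]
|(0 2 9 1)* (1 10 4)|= 6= |(0 2 9 10 4 1)|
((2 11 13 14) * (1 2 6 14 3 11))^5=(1 2)(3 13 11)(6 14)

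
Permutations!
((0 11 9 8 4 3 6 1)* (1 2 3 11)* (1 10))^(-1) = (0 1 10)(2 6 3)(4 8 9 11)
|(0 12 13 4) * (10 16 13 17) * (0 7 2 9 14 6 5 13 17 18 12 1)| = |(0 1)(2 9 14 6 5 13 4 7)(10 16 17)(12 18)| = 24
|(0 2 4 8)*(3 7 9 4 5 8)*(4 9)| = 12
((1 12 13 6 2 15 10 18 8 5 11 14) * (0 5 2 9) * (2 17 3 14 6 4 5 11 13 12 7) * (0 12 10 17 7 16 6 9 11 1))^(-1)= ((0 1 16 6 11 9 12 10 18 8 7 2 15 17 3 14)(4 5 13))^(-1)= (0 14 3 17 15 2 7 8 18 10 12 9 11 6 16 1)(4 13 5)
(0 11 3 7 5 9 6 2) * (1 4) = (0 11 3 7 5 9 6 2)(1 4) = [11, 4, 0, 7, 1, 9, 2, 5, 8, 6, 10, 3]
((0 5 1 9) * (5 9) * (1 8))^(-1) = ((0 9)(1 5 8))^(-1) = (0 9)(1 8 5)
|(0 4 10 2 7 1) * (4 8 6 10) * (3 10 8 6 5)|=9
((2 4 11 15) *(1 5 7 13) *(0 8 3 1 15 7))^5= ((0 8 3 1 5)(2 4 11 7 13 15))^5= (2 15 13 7 11 4)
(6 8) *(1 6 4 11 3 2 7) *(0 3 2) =(0 3)(1 6 8 4 11 2 7) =[3, 6, 7, 0, 11, 5, 8, 1, 4, 9, 10, 2]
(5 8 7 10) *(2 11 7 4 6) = (2 11 7 10 5 8 4 6) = [0, 1, 11, 3, 6, 8, 2, 10, 4, 9, 5, 7]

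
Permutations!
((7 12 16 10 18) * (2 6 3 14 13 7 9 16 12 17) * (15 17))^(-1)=(2 17 15 7 13 14 3 6)(9 18 10 16)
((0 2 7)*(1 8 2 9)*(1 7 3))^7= (0 9 7)(1 3 2 8)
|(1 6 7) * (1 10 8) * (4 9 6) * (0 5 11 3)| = 28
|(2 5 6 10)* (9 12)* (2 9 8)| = 7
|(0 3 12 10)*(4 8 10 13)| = 7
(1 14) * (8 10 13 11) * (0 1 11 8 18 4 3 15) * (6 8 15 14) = (0 1 6 8 10 13 15)(3 14 11 18 4) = [1, 6, 2, 14, 3, 5, 8, 7, 10, 9, 13, 18, 12, 15, 11, 0, 16, 17, 4]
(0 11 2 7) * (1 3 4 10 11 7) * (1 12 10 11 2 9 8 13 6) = (0 7)(1 3 4 11 9 8 13 6)(2 12 10) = [7, 3, 12, 4, 11, 5, 1, 0, 13, 8, 2, 9, 10, 6]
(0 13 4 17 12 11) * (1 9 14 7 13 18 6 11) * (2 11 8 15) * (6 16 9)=(0 18 16 9 14 7 13 4 17 12 1 6 8 15 2 11)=[18, 6, 11, 3, 17, 5, 8, 13, 15, 14, 10, 0, 1, 4, 7, 2, 9, 12, 16]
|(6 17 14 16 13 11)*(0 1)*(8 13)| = 14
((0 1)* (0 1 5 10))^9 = (10)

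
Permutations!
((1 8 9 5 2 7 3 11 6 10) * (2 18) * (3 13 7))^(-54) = (1 3 9 6 18)(2 8 11 5 10)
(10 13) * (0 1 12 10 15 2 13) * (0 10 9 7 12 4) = (0 1 4)(2 13 15)(7 12 9) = [1, 4, 13, 3, 0, 5, 6, 12, 8, 7, 10, 11, 9, 15, 14, 2]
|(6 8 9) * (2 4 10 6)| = 6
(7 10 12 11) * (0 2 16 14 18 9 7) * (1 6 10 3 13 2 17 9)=(0 17 9 7 3 13 2 16 14 18 1 6 10 12 11)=[17, 6, 16, 13, 4, 5, 10, 3, 8, 7, 12, 0, 11, 2, 18, 15, 14, 9, 1]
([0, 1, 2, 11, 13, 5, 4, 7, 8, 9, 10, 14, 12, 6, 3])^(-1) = [0, 1, 2, 14, 6, 5, 13, 7, 8, 9, 10, 3, 12, 4, 11]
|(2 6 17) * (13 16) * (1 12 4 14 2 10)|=8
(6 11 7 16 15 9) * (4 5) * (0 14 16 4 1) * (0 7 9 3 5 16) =(0 14)(1 7 4 16 15 3 5)(6 11 9) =[14, 7, 2, 5, 16, 1, 11, 4, 8, 6, 10, 9, 12, 13, 0, 3, 15]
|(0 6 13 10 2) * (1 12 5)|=|(0 6 13 10 2)(1 12 5)|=15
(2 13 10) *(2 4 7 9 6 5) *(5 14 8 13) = (2 5)(4 7 9 6 14 8 13 10) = [0, 1, 5, 3, 7, 2, 14, 9, 13, 6, 4, 11, 12, 10, 8]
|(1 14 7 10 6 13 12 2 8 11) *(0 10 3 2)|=|(0 10 6 13 12)(1 14 7 3 2 8 11)|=35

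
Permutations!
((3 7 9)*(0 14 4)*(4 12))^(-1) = (0 4 12 14)(3 9 7)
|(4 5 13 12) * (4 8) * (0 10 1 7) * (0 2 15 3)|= 35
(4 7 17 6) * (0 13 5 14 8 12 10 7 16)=(0 13 5 14 8 12 10 7 17 6 4 16)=[13, 1, 2, 3, 16, 14, 4, 17, 12, 9, 7, 11, 10, 5, 8, 15, 0, 6]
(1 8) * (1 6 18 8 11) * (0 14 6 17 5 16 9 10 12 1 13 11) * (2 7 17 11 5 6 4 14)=(0 2 7 17 6 18 8 11 13 5 16 9 10 12 1)(4 14)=[2, 0, 7, 3, 14, 16, 18, 17, 11, 10, 12, 13, 1, 5, 4, 15, 9, 6, 8]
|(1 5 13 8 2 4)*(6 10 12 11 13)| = |(1 5 6 10 12 11 13 8 2 4)| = 10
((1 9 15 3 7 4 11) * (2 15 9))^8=(1 2 15 3 7 4 11)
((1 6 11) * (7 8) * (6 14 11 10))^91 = (1 14 11)(6 10)(7 8)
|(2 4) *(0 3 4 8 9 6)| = |(0 3 4 2 8 9 6)| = 7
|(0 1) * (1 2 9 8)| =|(0 2 9 8 1)| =5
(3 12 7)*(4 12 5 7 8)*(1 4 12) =(1 4)(3 5 7)(8 12) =[0, 4, 2, 5, 1, 7, 6, 3, 12, 9, 10, 11, 8]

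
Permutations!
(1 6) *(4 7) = [0, 6, 2, 3, 7, 5, 1, 4] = (1 6)(4 7)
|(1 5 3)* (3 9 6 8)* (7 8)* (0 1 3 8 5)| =4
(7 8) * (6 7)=(6 7 8)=[0, 1, 2, 3, 4, 5, 7, 8, 6]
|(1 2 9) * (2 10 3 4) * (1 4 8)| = |(1 10 3 8)(2 9 4)| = 12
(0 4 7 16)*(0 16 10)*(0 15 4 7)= [7, 1, 2, 3, 0, 5, 6, 10, 8, 9, 15, 11, 12, 13, 14, 4, 16]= (16)(0 7 10 15 4)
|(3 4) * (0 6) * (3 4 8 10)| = 6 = |(0 6)(3 8 10)|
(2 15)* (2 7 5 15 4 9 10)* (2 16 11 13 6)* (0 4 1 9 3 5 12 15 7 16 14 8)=(0 4 3 5 7 12 15 16 11 13 6 2 1 9 10 14 8)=[4, 9, 1, 5, 3, 7, 2, 12, 0, 10, 14, 13, 15, 6, 8, 16, 11]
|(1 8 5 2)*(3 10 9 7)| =4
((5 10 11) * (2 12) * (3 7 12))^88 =((2 3 7 12)(5 10 11))^88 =(12)(5 10 11)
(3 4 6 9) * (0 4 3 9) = (9)(0 4 6) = [4, 1, 2, 3, 6, 5, 0, 7, 8, 9]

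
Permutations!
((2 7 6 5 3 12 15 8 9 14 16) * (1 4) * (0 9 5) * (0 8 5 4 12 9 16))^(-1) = (0 14 9 3 5 15 12 1 4 8 6 7 2 16)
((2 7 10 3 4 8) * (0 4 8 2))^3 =((0 4 2 7 10 3 8))^3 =(0 7 8 2 3 4 10)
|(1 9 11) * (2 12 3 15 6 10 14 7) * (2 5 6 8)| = |(1 9 11)(2 12 3 15 8)(5 6 10 14 7)| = 15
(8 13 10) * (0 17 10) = (0 17 10 8 13) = [17, 1, 2, 3, 4, 5, 6, 7, 13, 9, 8, 11, 12, 0, 14, 15, 16, 10]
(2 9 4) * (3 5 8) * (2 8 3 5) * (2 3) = (2 9 4 8 5) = [0, 1, 9, 3, 8, 2, 6, 7, 5, 4]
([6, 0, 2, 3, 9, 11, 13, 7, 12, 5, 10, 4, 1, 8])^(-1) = [1, 12, 2, 3, 11, 9, 0, 7, 13, 4, 10, 5, 8, 6]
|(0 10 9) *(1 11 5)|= 3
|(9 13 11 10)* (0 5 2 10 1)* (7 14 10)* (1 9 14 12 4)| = 42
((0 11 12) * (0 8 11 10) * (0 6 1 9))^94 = (0 9 1 6 10)(8 11 12) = ((0 10 6 1 9)(8 11 12))^94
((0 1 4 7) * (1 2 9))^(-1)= ((0 2 9 1 4 7))^(-1)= (0 7 4 1 9 2)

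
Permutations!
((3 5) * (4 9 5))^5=((3 4 9 5))^5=(3 4 9 5)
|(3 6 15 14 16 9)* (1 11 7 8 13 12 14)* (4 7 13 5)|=20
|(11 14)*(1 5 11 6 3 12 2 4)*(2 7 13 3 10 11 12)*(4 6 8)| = 13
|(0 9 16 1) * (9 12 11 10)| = 7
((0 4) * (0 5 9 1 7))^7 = ((0 4 5 9 1 7))^7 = (0 4 5 9 1 7)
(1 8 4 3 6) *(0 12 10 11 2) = (0 12 10 11 2)(1 8 4 3 6) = [12, 8, 0, 6, 3, 5, 1, 7, 4, 9, 11, 2, 10]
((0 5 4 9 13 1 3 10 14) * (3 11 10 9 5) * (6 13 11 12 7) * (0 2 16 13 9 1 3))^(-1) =((1 12 7 6 9 11 10 14 2 16 13 3)(4 5))^(-1) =(1 3 13 16 2 14 10 11 9 6 7 12)(4 5)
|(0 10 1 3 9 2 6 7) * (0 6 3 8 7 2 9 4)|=9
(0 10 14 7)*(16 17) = (0 10 14 7)(16 17) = [10, 1, 2, 3, 4, 5, 6, 0, 8, 9, 14, 11, 12, 13, 7, 15, 17, 16]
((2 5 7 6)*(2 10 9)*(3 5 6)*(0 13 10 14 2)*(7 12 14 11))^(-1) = ((0 13 10 9)(2 6 11 7 3 5 12 14))^(-1) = (0 9 10 13)(2 14 12 5 3 7 11 6)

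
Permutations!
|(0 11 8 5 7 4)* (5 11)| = 4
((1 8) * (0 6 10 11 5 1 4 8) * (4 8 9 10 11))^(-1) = ((0 6 11 5 1)(4 9 10))^(-1) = (0 1 5 11 6)(4 10 9)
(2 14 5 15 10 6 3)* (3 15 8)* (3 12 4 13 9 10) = (2 14 5 8 12 4 13 9 10 6 15 3) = [0, 1, 14, 2, 13, 8, 15, 7, 12, 10, 6, 11, 4, 9, 5, 3]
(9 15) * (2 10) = (2 10)(9 15) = [0, 1, 10, 3, 4, 5, 6, 7, 8, 15, 2, 11, 12, 13, 14, 9]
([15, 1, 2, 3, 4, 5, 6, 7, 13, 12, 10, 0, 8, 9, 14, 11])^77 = (0 11 15)(8 13 9 12)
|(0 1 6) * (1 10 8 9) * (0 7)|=7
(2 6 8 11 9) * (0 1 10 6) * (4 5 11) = (0 1 10 6 8 4 5 11 9 2) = [1, 10, 0, 3, 5, 11, 8, 7, 4, 2, 6, 9]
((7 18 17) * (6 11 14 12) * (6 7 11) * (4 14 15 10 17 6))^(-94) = (4 12 18)(6 14 7)(10 11)(15 17)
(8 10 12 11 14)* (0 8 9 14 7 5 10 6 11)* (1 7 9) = (0 8 6 11 9 14 1 7 5 10 12) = [8, 7, 2, 3, 4, 10, 11, 5, 6, 14, 12, 9, 0, 13, 1]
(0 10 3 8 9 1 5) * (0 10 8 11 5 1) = (0 8 9)(3 11 5 10) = [8, 1, 2, 11, 4, 10, 6, 7, 9, 0, 3, 5]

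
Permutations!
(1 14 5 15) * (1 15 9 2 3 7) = (15)(1 14 5 9 2 3 7) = [0, 14, 3, 7, 4, 9, 6, 1, 8, 2, 10, 11, 12, 13, 5, 15]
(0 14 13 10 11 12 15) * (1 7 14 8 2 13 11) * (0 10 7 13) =(0 8 2)(1 13 7 14 11 12 15 10) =[8, 13, 0, 3, 4, 5, 6, 14, 2, 9, 1, 12, 15, 7, 11, 10]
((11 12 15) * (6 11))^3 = (6 15 12 11)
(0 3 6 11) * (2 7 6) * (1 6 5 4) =(0 3 2 7 5 4 1 6 11) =[3, 6, 7, 2, 1, 4, 11, 5, 8, 9, 10, 0]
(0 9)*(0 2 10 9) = (2 10 9) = [0, 1, 10, 3, 4, 5, 6, 7, 8, 2, 9]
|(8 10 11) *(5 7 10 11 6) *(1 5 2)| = |(1 5 7 10 6 2)(8 11)| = 6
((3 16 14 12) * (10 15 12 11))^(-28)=((3 16 14 11 10 15 12))^(-28)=(16)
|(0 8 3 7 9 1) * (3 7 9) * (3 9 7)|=|(0 8 3 7 9 1)|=6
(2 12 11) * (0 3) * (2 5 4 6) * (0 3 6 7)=(0 6 2 12 11 5 4 7)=[6, 1, 12, 3, 7, 4, 2, 0, 8, 9, 10, 5, 11]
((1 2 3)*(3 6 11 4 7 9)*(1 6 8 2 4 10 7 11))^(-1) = (1 6 3 9 7 10 11 4)(2 8)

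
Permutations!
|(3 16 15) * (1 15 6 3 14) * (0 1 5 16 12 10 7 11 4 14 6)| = 13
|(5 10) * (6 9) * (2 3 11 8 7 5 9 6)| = 8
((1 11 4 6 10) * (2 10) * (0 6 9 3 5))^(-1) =(0 5 3 9 4 11 1 10 2 6) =((0 6 2 10 1 11 4 9 3 5))^(-1)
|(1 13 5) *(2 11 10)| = 3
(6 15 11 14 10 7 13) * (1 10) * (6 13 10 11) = (1 11 14)(6 15)(7 10) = [0, 11, 2, 3, 4, 5, 15, 10, 8, 9, 7, 14, 12, 13, 1, 6]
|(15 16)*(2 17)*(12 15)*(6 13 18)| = |(2 17)(6 13 18)(12 15 16)| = 6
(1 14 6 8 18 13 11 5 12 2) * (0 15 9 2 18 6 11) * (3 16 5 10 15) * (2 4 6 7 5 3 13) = (0 13)(1 14 11 10 15 9 4 6 8 7 5 12 18 2)(3 16) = [13, 14, 1, 16, 6, 12, 8, 5, 7, 4, 15, 10, 18, 0, 11, 9, 3, 17, 2]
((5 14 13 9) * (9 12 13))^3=((5 14 9)(12 13))^3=(14)(12 13)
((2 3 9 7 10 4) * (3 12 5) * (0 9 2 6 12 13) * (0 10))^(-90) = ((0 9 7)(2 13 10 4 6 12 5 3))^(-90) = (2 5 6 10)(3 12 4 13)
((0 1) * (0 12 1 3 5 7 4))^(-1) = ((0 3 5 7 4)(1 12))^(-1) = (0 4 7 5 3)(1 12)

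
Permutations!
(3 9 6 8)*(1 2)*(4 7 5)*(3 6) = (1 2)(3 9)(4 7 5)(6 8) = [0, 2, 1, 9, 7, 4, 8, 5, 6, 3]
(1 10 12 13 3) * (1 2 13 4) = (1 10 12 4)(2 13 3) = [0, 10, 13, 2, 1, 5, 6, 7, 8, 9, 12, 11, 4, 3]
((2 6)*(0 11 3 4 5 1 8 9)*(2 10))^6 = (0 8 5 3)(1 4 11 9)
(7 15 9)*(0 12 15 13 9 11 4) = [12, 1, 2, 3, 0, 5, 6, 13, 8, 7, 10, 4, 15, 9, 14, 11] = (0 12 15 11 4)(7 13 9)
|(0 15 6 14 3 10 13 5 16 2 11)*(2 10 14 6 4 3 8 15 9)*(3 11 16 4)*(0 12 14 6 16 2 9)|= 12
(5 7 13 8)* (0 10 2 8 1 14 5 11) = (0 10 2 8 11)(1 14 5 7 13) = [10, 14, 8, 3, 4, 7, 6, 13, 11, 9, 2, 0, 12, 1, 5]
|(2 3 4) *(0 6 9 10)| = |(0 6 9 10)(2 3 4)| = 12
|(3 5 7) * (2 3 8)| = |(2 3 5 7 8)| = 5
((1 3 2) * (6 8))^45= ((1 3 2)(6 8))^45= (6 8)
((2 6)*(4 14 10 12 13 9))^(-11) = ((2 6)(4 14 10 12 13 9))^(-11) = (2 6)(4 14 10 12 13 9)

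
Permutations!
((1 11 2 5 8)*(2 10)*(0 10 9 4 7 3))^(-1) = ((0 10 2 5 8 1 11 9 4 7 3))^(-1) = (0 3 7 4 9 11 1 8 5 2 10)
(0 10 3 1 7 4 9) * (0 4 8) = (0 10 3 1 7 8)(4 9) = [10, 7, 2, 1, 9, 5, 6, 8, 0, 4, 3]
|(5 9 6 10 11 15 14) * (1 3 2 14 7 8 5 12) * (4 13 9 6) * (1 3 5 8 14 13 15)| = 45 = |(1 5 6 10 11)(2 13 9 4 15 7 14 12 3)|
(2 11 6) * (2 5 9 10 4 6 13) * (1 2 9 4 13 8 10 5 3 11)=[0, 2, 1, 11, 6, 4, 3, 7, 10, 5, 13, 8, 12, 9]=(1 2)(3 11 8 10 13 9 5 4 6)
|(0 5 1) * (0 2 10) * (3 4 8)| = |(0 5 1 2 10)(3 4 8)| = 15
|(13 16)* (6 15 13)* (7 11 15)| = 6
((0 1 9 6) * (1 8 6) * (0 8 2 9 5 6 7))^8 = (9)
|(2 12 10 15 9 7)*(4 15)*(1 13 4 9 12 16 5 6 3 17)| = |(1 13 4 15 12 10 9 7 2 16 5 6 3 17)| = 14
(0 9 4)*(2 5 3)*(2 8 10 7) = (0 9 4)(2 5 3 8 10 7) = [9, 1, 5, 8, 0, 3, 6, 2, 10, 4, 7]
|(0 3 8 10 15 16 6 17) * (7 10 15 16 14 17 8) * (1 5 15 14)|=9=|(0 3 7 10 16 6 8 14 17)(1 5 15)|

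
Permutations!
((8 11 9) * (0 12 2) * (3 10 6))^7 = ((0 12 2)(3 10 6)(8 11 9))^7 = (0 12 2)(3 10 6)(8 11 9)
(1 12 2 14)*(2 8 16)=[0, 12, 14, 3, 4, 5, 6, 7, 16, 9, 10, 11, 8, 13, 1, 15, 2]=(1 12 8 16 2 14)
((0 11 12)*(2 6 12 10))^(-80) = ((0 11 10 2 6 12))^(-80) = (0 6 10)(2 11 12)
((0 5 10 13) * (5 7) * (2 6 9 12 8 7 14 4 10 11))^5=((0 14 4 10 13)(2 6 9 12 8 7 5 11))^5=(14)(2 7 9 11 8 6 5 12)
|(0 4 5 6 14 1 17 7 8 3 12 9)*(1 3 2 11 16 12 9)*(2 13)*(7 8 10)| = |(0 4 5 6 14 3 9)(1 17 8 13 2 11 16 12)(7 10)| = 56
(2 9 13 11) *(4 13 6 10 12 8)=(2 9 6 10 12 8 4 13 11)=[0, 1, 9, 3, 13, 5, 10, 7, 4, 6, 12, 2, 8, 11]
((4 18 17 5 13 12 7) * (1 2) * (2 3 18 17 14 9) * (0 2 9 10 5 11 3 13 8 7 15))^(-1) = (0 15 12 13 1 2)(3 11 17 4 7 8 5 10 14 18)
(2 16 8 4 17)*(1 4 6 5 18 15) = (1 4 17 2 16 8 6 5 18 15) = [0, 4, 16, 3, 17, 18, 5, 7, 6, 9, 10, 11, 12, 13, 14, 1, 8, 2, 15]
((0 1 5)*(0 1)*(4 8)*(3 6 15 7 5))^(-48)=(15)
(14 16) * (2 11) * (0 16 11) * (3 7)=(0 16 14 11 2)(3 7)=[16, 1, 0, 7, 4, 5, 6, 3, 8, 9, 10, 2, 12, 13, 11, 15, 14]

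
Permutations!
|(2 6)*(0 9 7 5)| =4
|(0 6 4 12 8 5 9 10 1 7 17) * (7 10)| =|(0 6 4 12 8 5 9 7 17)(1 10)| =18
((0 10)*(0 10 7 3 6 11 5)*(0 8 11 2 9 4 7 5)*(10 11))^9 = (0 11 10 8 5)(2 7)(3 9)(4 6)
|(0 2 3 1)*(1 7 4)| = 6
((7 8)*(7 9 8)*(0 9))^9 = (9)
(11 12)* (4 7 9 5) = [0, 1, 2, 3, 7, 4, 6, 9, 8, 5, 10, 12, 11] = (4 7 9 5)(11 12)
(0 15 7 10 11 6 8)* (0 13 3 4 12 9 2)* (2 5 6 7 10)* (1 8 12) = [15, 8, 0, 4, 1, 6, 12, 2, 13, 5, 11, 7, 9, 3, 14, 10] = (0 15 10 11 7 2)(1 8 13 3 4)(5 6 12 9)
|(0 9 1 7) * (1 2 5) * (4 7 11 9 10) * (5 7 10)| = |(0 5 1 11 9 2 7)(4 10)| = 14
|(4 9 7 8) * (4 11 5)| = 6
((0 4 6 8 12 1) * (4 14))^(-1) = ((0 14 4 6 8 12 1))^(-1) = (0 1 12 8 6 4 14)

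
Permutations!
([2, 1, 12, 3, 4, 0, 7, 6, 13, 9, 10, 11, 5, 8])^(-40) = (13)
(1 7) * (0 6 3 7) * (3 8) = (0 6 8 3 7 1) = [6, 0, 2, 7, 4, 5, 8, 1, 3]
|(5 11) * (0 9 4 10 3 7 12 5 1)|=10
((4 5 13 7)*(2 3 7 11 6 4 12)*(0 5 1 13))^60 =((0 5)(1 13 11 6 4)(2 3 7 12))^60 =(13)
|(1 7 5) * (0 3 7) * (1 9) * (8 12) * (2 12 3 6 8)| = |(0 6 8 3 7 5 9 1)(2 12)| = 8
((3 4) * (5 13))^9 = ((3 4)(5 13))^9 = (3 4)(5 13)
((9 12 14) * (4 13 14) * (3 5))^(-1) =((3 5)(4 13 14 9 12))^(-1) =(3 5)(4 12 9 14 13)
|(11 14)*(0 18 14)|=4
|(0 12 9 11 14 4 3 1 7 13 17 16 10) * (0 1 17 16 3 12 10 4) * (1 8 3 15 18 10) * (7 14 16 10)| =120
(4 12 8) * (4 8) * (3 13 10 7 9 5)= (3 13 10 7 9 5)(4 12)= [0, 1, 2, 13, 12, 3, 6, 9, 8, 5, 7, 11, 4, 10]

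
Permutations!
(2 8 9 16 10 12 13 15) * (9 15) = (2 8 15)(9 16 10 12 13) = [0, 1, 8, 3, 4, 5, 6, 7, 15, 16, 12, 11, 13, 9, 14, 2, 10]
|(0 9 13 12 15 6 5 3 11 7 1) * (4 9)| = |(0 4 9 13 12 15 6 5 3 11 7 1)| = 12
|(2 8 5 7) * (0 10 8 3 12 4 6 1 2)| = 30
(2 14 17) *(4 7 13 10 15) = (2 14 17)(4 7 13 10 15) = [0, 1, 14, 3, 7, 5, 6, 13, 8, 9, 15, 11, 12, 10, 17, 4, 16, 2]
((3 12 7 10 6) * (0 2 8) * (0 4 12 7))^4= (0 12 4 8 2)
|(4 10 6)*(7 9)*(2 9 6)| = 6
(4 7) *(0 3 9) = (0 3 9)(4 7) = [3, 1, 2, 9, 7, 5, 6, 4, 8, 0]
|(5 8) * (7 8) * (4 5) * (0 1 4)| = 6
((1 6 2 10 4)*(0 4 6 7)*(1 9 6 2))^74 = (10)(0 9 1)(4 6 7)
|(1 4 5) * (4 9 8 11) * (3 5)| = 7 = |(1 9 8 11 4 3 5)|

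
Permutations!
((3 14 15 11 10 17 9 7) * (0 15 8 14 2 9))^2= (0 11 17 15 10)(2 7)(3 9)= ((0 15 11 10 17)(2 9 7 3)(8 14))^2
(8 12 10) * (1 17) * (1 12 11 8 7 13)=(1 17 12 10 7 13)(8 11)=[0, 17, 2, 3, 4, 5, 6, 13, 11, 9, 7, 8, 10, 1, 14, 15, 16, 12]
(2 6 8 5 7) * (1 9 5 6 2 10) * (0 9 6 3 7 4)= [9, 6, 2, 7, 0, 4, 8, 10, 3, 5, 1]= (0 9 5 4)(1 6 8 3 7 10)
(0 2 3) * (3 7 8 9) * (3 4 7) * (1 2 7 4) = [7, 2, 3, 0, 4, 5, 6, 8, 9, 1] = (0 7 8 9 1 2 3)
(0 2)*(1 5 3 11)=(0 2)(1 5 3 11)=[2, 5, 0, 11, 4, 3, 6, 7, 8, 9, 10, 1]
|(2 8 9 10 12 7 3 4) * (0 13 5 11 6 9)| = |(0 13 5 11 6 9 10 12 7 3 4 2 8)| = 13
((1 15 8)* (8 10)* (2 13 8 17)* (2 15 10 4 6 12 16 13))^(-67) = (1 15 12 8 17 6 13 10 4 16) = ((1 10 17 15 4 6 12 16 13 8))^(-67)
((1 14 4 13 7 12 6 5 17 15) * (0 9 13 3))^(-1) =(0 3 4 14 1 15 17 5 6 12 7 13 9)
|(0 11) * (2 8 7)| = 6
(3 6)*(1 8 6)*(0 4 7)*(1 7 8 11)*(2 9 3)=(0 4 8 6 2 9 3 7)(1 11)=[4, 11, 9, 7, 8, 5, 2, 0, 6, 3, 10, 1]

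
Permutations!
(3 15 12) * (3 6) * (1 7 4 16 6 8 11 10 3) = (1 7 4 16 6)(3 15 12 8 11 10) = [0, 7, 2, 15, 16, 5, 1, 4, 11, 9, 3, 10, 8, 13, 14, 12, 6]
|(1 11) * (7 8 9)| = 6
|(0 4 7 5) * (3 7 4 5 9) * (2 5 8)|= 12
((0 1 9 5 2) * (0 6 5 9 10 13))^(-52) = (13)(2 5 6)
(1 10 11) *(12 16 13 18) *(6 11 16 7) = (1 10 16 13 18 12 7 6 11) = [0, 10, 2, 3, 4, 5, 11, 6, 8, 9, 16, 1, 7, 18, 14, 15, 13, 17, 12]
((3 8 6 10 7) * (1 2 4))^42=(3 6 7 8 10)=((1 2 4)(3 8 6 10 7))^42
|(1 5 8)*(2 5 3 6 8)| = 4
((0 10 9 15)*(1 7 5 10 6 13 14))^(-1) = (0 15 9 10 5 7 1 14 13 6)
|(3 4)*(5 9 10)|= |(3 4)(5 9 10)|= 6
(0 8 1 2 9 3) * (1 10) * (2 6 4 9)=(0 8 10 1 6 4 9 3)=[8, 6, 2, 0, 9, 5, 4, 7, 10, 3, 1]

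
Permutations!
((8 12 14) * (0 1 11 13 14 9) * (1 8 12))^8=(14)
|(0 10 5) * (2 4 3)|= 3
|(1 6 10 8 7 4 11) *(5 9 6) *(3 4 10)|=|(1 5 9 6 3 4 11)(7 10 8)|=21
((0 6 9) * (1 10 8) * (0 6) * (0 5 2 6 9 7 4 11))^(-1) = (0 11 4 7 6 2 5)(1 8 10)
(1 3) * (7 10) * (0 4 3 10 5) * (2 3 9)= (0 4 9 2 3 1 10 7 5)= [4, 10, 3, 1, 9, 0, 6, 5, 8, 2, 7]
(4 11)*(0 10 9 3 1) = (0 10 9 3 1)(4 11) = [10, 0, 2, 1, 11, 5, 6, 7, 8, 3, 9, 4]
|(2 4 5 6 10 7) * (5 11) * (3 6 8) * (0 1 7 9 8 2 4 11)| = |(0 1 7 4)(2 11 5)(3 6 10 9 8)| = 60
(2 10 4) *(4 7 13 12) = (2 10 7 13 12 4) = [0, 1, 10, 3, 2, 5, 6, 13, 8, 9, 7, 11, 4, 12]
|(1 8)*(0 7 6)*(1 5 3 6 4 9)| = |(0 7 4 9 1 8 5 3 6)| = 9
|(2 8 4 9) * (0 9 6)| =|(0 9 2 8 4 6)| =6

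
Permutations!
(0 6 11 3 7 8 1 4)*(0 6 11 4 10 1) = (0 11 3 7 8)(1 10)(4 6) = [11, 10, 2, 7, 6, 5, 4, 8, 0, 9, 1, 3]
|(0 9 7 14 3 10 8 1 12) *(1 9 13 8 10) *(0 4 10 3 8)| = 20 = |(0 13)(1 12 4 10 3)(7 14 8 9)|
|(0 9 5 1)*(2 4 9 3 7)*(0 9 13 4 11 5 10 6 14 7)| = 18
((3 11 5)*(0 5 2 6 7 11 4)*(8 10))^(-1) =(0 4 3 5)(2 11 7 6)(8 10)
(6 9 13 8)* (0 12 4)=(0 12 4)(6 9 13 8)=[12, 1, 2, 3, 0, 5, 9, 7, 6, 13, 10, 11, 4, 8]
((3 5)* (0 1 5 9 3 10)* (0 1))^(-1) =((1 5 10)(3 9))^(-1) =(1 10 5)(3 9)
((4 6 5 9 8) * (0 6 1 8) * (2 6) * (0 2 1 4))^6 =((0 1 8)(2 6 5 9))^6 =(2 5)(6 9)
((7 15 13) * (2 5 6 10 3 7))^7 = (2 13 15 7 3 10 6 5)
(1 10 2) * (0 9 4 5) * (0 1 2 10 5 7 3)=(10)(0 9 4 7 3)(1 5)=[9, 5, 2, 0, 7, 1, 6, 3, 8, 4, 10]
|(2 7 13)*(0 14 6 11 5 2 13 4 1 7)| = |(0 14 6 11 5 2)(1 7 4)| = 6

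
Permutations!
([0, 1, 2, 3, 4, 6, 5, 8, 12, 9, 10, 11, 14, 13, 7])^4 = (14)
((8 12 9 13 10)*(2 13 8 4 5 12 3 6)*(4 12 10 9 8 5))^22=((2 13 9 5 10 12 8 3 6))^22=(2 10 6 5 3 9 8 13 12)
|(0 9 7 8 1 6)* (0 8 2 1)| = 7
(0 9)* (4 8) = (0 9)(4 8) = [9, 1, 2, 3, 8, 5, 6, 7, 4, 0]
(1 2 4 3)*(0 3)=(0 3 1 2 4)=[3, 2, 4, 1, 0]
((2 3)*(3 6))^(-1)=((2 6 3))^(-1)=(2 3 6)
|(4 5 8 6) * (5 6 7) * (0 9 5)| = 10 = |(0 9 5 8 7)(4 6)|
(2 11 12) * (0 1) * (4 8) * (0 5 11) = (0 1 5 11 12 2)(4 8) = [1, 5, 0, 3, 8, 11, 6, 7, 4, 9, 10, 12, 2]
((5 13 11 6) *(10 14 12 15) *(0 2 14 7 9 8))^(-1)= ((0 2 14 12 15 10 7 9 8)(5 13 11 6))^(-1)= (0 8 9 7 10 15 12 14 2)(5 6 11 13)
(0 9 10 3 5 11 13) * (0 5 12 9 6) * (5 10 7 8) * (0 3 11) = (0 6 3 12 9 7 8 5)(10 11 13) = [6, 1, 2, 12, 4, 0, 3, 8, 5, 7, 11, 13, 9, 10]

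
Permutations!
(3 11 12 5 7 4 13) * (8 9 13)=(3 11 12 5 7 4 8 9 13)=[0, 1, 2, 11, 8, 7, 6, 4, 9, 13, 10, 12, 5, 3]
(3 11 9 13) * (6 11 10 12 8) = (3 10 12 8 6 11 9 13) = [0, 1, 2, 10, 4, 5, 11, 7, 6, 13, 12, 9, 8, 3]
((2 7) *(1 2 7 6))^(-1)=(7)(1 6 2)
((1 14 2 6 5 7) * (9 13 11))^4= ((1 14 2 6 5 7)(9 13 11))^4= (1 5 2)(6 14 7)(9 13 11)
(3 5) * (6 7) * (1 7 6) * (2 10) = (1 7)(2 10)(3 5) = [0, 7, 10, 5, 4, 3, 6, 1, 8, 9, 2]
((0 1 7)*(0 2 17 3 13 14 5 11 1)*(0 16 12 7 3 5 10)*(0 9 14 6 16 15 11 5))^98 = ((0 15 11 1 3 13 6 16 12 7 2 17)(9 14 10))^98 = (0 11 3 6 12 2)(1 13 16 7 17 15)(9 10 14)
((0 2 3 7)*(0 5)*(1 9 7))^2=((0 2 3 1 9 7 5))^2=(0 3 9 5 2 1 7)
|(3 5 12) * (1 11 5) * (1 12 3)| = 5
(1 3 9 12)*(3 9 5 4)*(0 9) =[9, 0, 2, 5, 3, 4, 6, 7, 8, 12, 10, 11, 1] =(0 9 12 1)(3 5 4)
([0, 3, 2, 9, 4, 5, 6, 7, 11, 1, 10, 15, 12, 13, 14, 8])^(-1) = [0, 9, 2, 1, 4, 5, 6, 7, 15, 3, 10, 8, 12, 13, 14, 11]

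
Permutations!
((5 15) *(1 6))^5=((1 6)(5 15))^5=(1 6)(5 15)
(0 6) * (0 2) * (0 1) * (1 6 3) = [3, 0, 6, 1, 4, 5, 2] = (0 3 1)(2 6)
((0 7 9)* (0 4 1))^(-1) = (0 1 4 9 7)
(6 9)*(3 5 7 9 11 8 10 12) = (3 5 7 9 6 11 8 10 12) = [0, 1, 2, 5, 4, 7, 11, 9, 10, 6, 12, 8, 3]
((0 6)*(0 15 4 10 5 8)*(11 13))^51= (0 15 10 8 6 4 5)(11 13)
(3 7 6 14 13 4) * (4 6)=(3 7 4)(6 14 13)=[0, 1, 2, 7, 3, 5, 14, 4, 8, 9, 10, 11, 12, 6, 13]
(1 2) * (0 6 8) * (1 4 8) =(0 6 1 2 4 8) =[6, 2, 4, 3, 8, 5, 1, 7, 0]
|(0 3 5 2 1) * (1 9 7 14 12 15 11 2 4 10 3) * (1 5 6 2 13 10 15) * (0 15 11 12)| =12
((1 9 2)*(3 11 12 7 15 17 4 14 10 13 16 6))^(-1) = (1 2 9)(3 6 16 13 10 14 4 17 15 7 12 11)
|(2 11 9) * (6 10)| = |(2 11 9)(6 10)| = 6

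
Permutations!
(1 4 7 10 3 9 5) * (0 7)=(0 7 10 3 9 5 1 4)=[7, 4, 2, 9, 0, 1, 6, 10, 8, 5, 3]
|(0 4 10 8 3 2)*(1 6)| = 6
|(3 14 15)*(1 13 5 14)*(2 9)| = 6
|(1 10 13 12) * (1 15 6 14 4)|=|(1 10 13 12 15 6 14 4)|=8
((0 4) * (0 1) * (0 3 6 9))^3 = (0 3)(1 9)(4 6)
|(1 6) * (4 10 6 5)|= 5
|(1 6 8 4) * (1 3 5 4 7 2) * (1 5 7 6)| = 10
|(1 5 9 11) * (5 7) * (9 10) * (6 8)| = 6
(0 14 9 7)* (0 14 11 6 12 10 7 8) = [11, 1, 2, 3, 4, 5, 12, 14, 0, 8, 7, 6, 10, 13, 9] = (0 11 6 12 10 7 14 9 8)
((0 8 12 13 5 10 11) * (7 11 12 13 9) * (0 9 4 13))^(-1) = (0 8)(4 12 10 5 13)(7 9 11)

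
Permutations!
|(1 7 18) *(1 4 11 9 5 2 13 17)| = 10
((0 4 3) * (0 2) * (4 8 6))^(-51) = (0 4)(2 6)(3 8)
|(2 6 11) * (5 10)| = 6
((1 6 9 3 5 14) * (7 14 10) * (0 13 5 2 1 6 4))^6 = (0 6)(1 7)(2 10)(3 5)(4 14)(9 13)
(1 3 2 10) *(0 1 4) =(0 1 3 2 10 4) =[1, 3, 10, 2, 0, 5, 6, 7, 8, 9, 4]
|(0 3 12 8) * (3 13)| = |(0 13 3 12 8)| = 5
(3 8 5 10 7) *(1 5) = (1 5 10 7 3 8) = [0, 5, 2, 8, 4, 10, 6, 3, 1, 9, 7]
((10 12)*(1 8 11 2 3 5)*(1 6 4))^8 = (12)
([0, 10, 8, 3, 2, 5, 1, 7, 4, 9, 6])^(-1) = [0, 6, 4, 3, 8, 5, 10, 7, 2, 9, 1]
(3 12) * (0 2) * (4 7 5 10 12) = (0 2)(3 4 7 5 10 12) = [2, 1, 0, 4, 7, 10, 6, 5, 8, 9, 12, 11, 3]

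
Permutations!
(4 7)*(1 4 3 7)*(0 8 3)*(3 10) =(0 8 10 3 7)(1 4) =[8, 4, 2, 7, 1, 5, 6, 0, 10, 9, 3]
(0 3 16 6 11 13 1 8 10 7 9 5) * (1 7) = [3, 8, 2, 16, 4, 0, 11, 9, 10, 5, 1, 13, 12, 7, 14, 15, 6] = (0 3 16 6 11 13 7 9 5)(1 8 10)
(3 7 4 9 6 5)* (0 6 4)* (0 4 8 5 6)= [0, 1, 2, 7, 9, 3, 6, 4, 5, 8]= (3 7 4 9 8 5)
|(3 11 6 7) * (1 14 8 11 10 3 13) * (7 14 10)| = 20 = |(1 10 3 7 13)(6 14 8 11)|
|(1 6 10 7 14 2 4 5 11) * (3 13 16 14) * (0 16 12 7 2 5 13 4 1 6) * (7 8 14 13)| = |(0 16 13 12 8 14 5 11 6 10 2 1)(3 4 7)| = 12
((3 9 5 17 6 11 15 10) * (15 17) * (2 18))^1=(2 18)(3 9 5 15 10)(6 11 17)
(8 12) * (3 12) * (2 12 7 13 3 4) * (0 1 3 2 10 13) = (0 1 3 7)(2 12 8 4 10 13) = [1, 3, 12, 7, 10, 5, 6, 0, 4, 9, 13, 11, 8, 2]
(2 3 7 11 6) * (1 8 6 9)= (1 8 6 2 3 7 11 9)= [0, 8, 3, 7, 4, 5, 2, 11, 6, 1, 10, 9]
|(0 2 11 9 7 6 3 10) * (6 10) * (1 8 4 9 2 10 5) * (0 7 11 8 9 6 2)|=35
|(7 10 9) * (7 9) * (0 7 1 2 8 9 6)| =8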